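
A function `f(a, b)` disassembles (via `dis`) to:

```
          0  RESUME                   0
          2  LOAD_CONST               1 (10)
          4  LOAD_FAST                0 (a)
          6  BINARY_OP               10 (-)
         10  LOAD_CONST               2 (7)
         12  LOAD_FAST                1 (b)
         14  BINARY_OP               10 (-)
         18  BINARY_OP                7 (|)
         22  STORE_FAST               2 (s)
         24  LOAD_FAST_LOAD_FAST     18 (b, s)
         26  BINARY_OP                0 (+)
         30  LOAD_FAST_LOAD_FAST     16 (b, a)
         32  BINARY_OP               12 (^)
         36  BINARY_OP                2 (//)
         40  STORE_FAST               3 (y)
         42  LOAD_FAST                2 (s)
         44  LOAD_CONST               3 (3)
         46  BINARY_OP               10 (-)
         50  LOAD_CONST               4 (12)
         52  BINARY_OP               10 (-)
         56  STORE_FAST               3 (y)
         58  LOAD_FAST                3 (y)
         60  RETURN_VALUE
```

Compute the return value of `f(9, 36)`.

LOAD_CONST → push 10. Stack: [10]
LOAD_FAST a → push 9. Stack: [10, 9]
BINARY_OP - → 10 - 9 = 1. Stack: [1]
LOAD_CONST → push 7. Stack: [1, 7]
LOAD_FAST b → push 36. Stack: [1, 7, 36]
BINARY_OP - → 7 - 36 = -29. Stack: [1, -29]
BINARY_OP | → 1 | -29 = -29. Stack: [-29]
STORE_FAST s → s=-29. Stack: []
LOAD_FAST_LOAD_FAST b,s → push 36,-29. Stack: [36, -29]
BINARY_OP + → 36 + -29 = 7. Stack: [7]
LOAD_FAST_LOAD_FAST b,a → push 36,9. Stack: [7, 36, 9]
BINARY_OP ^ → 36 ^ 9 = 45. Stack: [7, 45]
BINARY_OP // → 7 // 45 = 0. Stack: [0]
STORE_FAST y → y=0. Stack: []
LOAD_FAST s → push -29. Stack: [-29]
LOAD_CONST → push 3. Stack: [-29, 3]
BINARY_OP - → -29 - 3 = -32. Stack: [-32]
LOAD_CONST → push 12. Stack: [-32, 12]
BINARY_OP - → -32 - 12 = -44. Stack: [-44]
STORE_FAST y → y=-44. Stack: []
LOAD_FAST y → push -44. Stack: [-44]
RETURN_VALUE → return -44.

-44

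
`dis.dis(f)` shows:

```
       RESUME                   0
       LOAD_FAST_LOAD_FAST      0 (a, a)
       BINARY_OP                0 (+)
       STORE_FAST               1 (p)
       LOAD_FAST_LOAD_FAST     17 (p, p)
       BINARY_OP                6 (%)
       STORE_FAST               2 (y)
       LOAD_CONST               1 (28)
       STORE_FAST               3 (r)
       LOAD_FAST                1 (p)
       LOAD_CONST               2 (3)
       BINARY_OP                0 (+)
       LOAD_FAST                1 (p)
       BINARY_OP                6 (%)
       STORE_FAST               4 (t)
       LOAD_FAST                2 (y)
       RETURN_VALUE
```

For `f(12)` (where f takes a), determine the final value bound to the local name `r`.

LOAD_FAST_LOAD_FAST a,a → push 12,12. Stack: [12, 12]
BINARY_OP + → 12 + 12 = 24. Stack: [24]
STORE_FAST p → p=24. Stack: []
LOAD_FAST_LOAD_FAST p,p → push 24,24. Stack: [24, 24]
BINARY_OP % → 24 % 24 = 0. Stack: [0]
STORE_FAST y → y=0. Stack: []
LOAD_CONST → push 28. Stack: [28]
STORE_FAST r → r=28. Stack: []
LOAD_FAST p → push 24. Stack: [24]
LOAD_CONST → push 3. Stack: [24, 3]
BINARY_OP + → 24 + 3 = 27. Stack: [27]
LOAD_FAST p → push 24. Stack: [27, 24]
BINARY_OP % → 27 % 24 = 3. Stack: [3]
STORE_FAST t → t=3. Stack: []
LOAD_FAST y → push 0. Stack: [0]
RETURN_VALUE → return 0.

28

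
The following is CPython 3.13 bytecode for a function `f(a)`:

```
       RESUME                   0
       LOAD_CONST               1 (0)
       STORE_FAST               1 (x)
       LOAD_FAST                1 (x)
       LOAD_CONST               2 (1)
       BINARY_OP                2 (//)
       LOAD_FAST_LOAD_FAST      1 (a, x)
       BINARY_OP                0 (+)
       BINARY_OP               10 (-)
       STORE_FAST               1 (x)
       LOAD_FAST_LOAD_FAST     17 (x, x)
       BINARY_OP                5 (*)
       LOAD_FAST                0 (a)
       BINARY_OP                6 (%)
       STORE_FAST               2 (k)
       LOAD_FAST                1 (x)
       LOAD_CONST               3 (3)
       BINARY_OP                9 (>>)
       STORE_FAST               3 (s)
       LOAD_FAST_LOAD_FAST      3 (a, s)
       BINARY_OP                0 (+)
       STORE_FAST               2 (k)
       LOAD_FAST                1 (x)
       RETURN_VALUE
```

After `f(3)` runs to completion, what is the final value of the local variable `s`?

LOAD_CONST → push 0. Stack: [0]
STORE_FAST x → x=0. Stack: []
LOAD_FAST x → push 0. Stack: [0]
LOAD_CONST → push 1. Stack: [0, 1]
BINARY_OP // → 0 // 1 = 0. Stack: [0]
LOAD_FAST_LOAD_FAST a,x → push 3,0. Stack: [0, 3, 0]
BINARY_OP + → 3 + 0 = 3. Stack: [0, 3]
BINARY_OP - → 0 - 3 = -3. Stack: [-3]
STORE_FAST x → x=-3. Stack: []
LOAD_FAST_LOAD_FAST x,x → push -3,-3. Stack: [-3, -3]
BINARY_OP * → -3 * -3 = 9. Stack: [9]
LOAD_FAST a → push 3. Stack: [9, 3]
BINARY_OP % → 9 % 3 = 0. Stack: [0]
STORE_FAST k → k=0. Stack: []
LOAD_FAST x → push -3. Stack: [-3]
LOAD_CONST → push 3. Stack: [-3, 3]
BINARY_OP >> → -3 >> 3 = -1. Stack: [-1]
STORE_FAST s → s=-1. Stack: []
LOAD_FAST_LOAD_FAST a,s → push 3,-1. Stack: [3, -1]
BINARY_OP + → 3 + -1 = 2. Stack: [2]
STORE_FAST k → k=2. Stack: []
LOAD_FAST x → push -3. Stack: [-3]
RETURN_VALUE → return -3.

-1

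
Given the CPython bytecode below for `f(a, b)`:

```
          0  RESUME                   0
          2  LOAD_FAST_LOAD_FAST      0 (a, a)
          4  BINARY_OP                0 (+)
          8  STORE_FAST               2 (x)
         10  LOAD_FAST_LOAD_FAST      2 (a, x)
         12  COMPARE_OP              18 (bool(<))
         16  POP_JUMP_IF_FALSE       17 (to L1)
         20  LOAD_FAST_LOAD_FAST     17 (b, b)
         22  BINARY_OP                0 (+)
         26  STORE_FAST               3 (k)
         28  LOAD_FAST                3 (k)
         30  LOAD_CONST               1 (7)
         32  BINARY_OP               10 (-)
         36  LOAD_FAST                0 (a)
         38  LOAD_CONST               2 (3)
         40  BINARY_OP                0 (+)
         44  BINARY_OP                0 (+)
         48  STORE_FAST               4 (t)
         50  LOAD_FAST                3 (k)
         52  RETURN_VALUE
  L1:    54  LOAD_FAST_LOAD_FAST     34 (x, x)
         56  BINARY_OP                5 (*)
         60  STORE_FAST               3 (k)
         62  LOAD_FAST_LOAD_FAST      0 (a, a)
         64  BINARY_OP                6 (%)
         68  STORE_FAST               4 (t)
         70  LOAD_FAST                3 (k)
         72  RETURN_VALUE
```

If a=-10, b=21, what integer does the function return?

400

LOAD_FAST_LOAD_FAST a,a → push -10,-10. Stack: [-10, -10]
BINARY_OP + → -10 + -10 = -20. Stack: [-20]
STORE_FAST x → x=-20. Stack: []
LOAD_FAST_LOAD_FAST a,x → push -10,-20. Stack: [-10, -20]
COMPARE_OP bool(<) → -10 vs -20 = False. Stack: [False]
POP_JUMP_IF_FALSE → pop False; jump. Stack: []
LOAD_FAST_LOAD_FAST x,x → push -20,-20. Stack: [-20, -20]
BINARY_OP * → -20 * -20 = 400. Stack: [400]
STORE_FAST k → k=400. Stack: []
LOAD_FAST_LOAD_FAST a,a → push -10,-10. Stack: [-10, -10]
BINARY_OP % → -10 % -10 = 0. Stack: [0]
STORE_FAST t → t=0. Stack: []
LOAD_FAST k → push 400. Stack: [400]
RETURN_VALUE → return 400.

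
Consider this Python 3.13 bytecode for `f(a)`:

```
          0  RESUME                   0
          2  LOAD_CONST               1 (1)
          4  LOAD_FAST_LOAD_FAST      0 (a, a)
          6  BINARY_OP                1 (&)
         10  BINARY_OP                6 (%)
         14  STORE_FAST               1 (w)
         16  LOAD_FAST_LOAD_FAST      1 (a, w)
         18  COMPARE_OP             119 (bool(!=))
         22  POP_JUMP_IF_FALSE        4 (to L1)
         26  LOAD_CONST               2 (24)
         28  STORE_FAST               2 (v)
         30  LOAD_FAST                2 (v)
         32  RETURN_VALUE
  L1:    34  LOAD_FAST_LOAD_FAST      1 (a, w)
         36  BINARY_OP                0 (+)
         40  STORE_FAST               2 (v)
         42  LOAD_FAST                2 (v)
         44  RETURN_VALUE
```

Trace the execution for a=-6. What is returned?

LOAD_CONST → push 1. Stack: [1]
LOAD_FAST_LOAD_FAST a,a → push -6,-6. Stack: [1, -6, -6]
BINARY_OP & → -6 & -6 = -6. Stack: [1, -6]
BINARY_OP % → 1 % -6 = -5. Stack: [-5]
STORE_FAST w → w=-5. Stack: []
LOAD_FAST_LOAD_FAST a,w → push -6,-5. Stack: [-6, -5]
COMPARE_OP bool(!=) → -6 vs -5 = True. Stack: [True]
POP_JUMP_IF_FALSE → pop True; no jump. Stack: []
LOAD_CONST → push 24. Stack: [24]
STORE_FAST v → v=24. Stack: []
LOAD_FAST v → push 24. Stack: [24]
RETURN_VALUE → return 24.

24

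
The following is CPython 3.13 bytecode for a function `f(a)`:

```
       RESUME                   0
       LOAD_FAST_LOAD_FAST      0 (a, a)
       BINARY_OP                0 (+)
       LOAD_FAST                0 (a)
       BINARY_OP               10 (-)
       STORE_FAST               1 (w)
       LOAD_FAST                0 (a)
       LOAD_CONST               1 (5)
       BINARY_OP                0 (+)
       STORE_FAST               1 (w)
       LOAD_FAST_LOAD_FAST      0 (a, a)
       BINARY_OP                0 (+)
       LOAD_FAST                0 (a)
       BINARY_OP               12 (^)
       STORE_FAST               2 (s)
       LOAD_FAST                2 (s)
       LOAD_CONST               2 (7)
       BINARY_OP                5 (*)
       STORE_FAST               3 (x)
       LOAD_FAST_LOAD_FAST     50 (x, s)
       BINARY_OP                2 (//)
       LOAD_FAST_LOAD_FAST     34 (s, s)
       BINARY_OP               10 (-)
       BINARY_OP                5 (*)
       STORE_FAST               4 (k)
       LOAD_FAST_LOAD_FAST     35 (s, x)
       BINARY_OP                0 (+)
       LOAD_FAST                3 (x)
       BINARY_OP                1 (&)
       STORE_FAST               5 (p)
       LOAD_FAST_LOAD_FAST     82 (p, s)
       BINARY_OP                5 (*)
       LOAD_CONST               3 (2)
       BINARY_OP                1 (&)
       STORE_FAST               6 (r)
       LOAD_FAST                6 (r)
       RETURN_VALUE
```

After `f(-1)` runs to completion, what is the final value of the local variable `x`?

LOAD_FAST_LOAD_FAST a,a → push -1,-1. Stack: [-1, -1]
BINARY_OP + → -1 + -1 = -2. Stack: [-2]
LOAD_FAST a → push -1. Stack: [-2, -1]
BINARY_OP - → -2 - -1 = -1. Stack: [-1]
STORE_FAST w → w=-1. Stack: []
LOAD_FAST a → push -1. Stack: [-1]
LOAD_CONST → push 5. Stack: [-1, 5]
BINARY_OP + → -1 + 5 = 4. Stack: [4]
STORE_FAST w → w=4. Stack: []
LOAD_FAST_LOAD_FAST a,a → push -1,-1. Stack: [-1, -1]
BINARY_OP + → -1 + -1 = -2. Stack: [-2]
LOAD_FAST a → push -1. Stack: [-2, -1]
BINARY_OP ^ → -2 ^ -1 = 1. Stack: [1]
STORE_FAST s → s=1. Stack: []
LOAD_FAST s → push 1. Stack: [1]
LOAD_CONST → push 7. Stack: [1, 7]
BINARY_OP * → 1 * 7 = 7. Stack: [7]
STORE_FAST x → x=7. Stack: []
LOAD_FAST_LOAD_FAST x,s → push 7,1. Stack: [7, 1]
BINARY_OP // → 7 // 1 = 7. Stack: [7]
LOAD_FAST_LOAD_FAST s,s → push 1,1. Stack: [7, 1, 1]
BINARY_OP - → 1 - 1 = 0. Stack: [7, 0]
BINARY_OP * → 7 * 0 = 0. Stack: [0]
STORE_FAST k → k=0. Stack: []
LOAD_FAST_LOAD_FAST s,x → push 1,7. Stack: [1, 7]
BINARY_OP + → 1 + 7 = 8. Stack: [8]
LOAD_FAST x → push 7. Stack: [8, 7]
BINARY_OP & → 8 & 7 = 0. Stack: [0]
STORE_FAST p → p=0. Stack: []
LOAD_FAST_LOAD_FAST p,s → push 0,1. Stack: [0, 1]
BINARY_OP * → 0 * 1 = 0. Stack: [0]
LOAD_CONST → push 2. Stack: [0, 2]
BINARY_OP & → 0 & 2 = 0. Stack: [0]
STORE_FAST r → r=0. Stack: []
LOAD_FAST r → push 0. Stack: [0]
RETURN_VALUE → return 0.

7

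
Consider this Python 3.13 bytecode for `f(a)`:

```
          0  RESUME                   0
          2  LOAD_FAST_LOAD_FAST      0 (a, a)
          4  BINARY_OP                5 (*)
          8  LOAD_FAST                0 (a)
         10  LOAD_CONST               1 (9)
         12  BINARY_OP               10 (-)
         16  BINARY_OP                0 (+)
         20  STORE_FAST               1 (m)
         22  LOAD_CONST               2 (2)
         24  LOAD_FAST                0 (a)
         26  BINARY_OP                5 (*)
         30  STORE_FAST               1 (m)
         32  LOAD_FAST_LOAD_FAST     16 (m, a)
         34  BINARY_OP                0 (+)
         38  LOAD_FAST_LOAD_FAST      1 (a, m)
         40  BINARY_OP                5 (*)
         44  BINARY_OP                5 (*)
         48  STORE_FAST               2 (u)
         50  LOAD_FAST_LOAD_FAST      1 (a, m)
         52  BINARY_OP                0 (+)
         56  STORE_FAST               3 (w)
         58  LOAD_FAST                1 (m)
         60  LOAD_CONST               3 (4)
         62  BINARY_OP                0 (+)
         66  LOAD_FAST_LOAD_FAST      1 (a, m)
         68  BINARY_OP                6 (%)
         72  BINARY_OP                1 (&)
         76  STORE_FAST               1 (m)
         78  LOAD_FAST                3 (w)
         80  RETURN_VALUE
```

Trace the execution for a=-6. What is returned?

-18

LOAD_FAST_LOAD_FAST a,a → push -6,-6. Stack: [-6, -6]
BINARY_OP * → -6 * -6 = 36. Stack: [36]
LOAD_FAST a → push -6. Stack: [36, -6]
LOAD_CONST → push 9. Stack: [36, -6, 9]
BINARY_OP - → -6 - 9 = -15. Stack: [36, -15]
BINARY_OP + → 36 + -15 = 21. Stack: [21]
STORE_FAST m → m=21. Stack: []
LOAD_CONST → push 2. Stack: [2]
LOAD_FAST a → push -6. Stack: [2, -6]
BINARY_OP * → 2 * -6 = -12. Stack: [-12]
STORE_FAST m → m=-12. Stack: []
LOAD_FAST_LOAD_FAST m,a → push -12,-6. Stack: [-12, -6]
BINARY_OP + → -12 + -6 = -18. Stack: [-18]
LOAD_FAST_LOAD_FAST a,m → push -6,-12. Stack: [-18, -6, -12]
BINARY_OP * → -6 * -12 = 72. Stack: [-18, 72]
BINARY_OP * → -18 * 72 = -1296. Stack: [-1296]
STORE_FAST u → u=-1296. Stack: []
LOAD_FAST_LOAD_FAST a,m → push -6,-12. Stack: [-6, -12]
BINARY_OP + → -6 + -12 = -18. Stack: [-18]
STORE_FAST w → w=-18. Stack: []
LOAD_FAST m → push -12. Stack: [-12]
LOAD_CONST → push 4. Stack: [-12, 4]
BINARY_OP + → -12 + 4 = -8. Stack: [-8]
LOAD_FAST_LOAD_FAST a,m → push -6,-12. Stack: [-8, -6, -12]
BINARY_OP % → -6 % -12 = -6. Stack: [-8, -6]
BINARY_OP & → -8 & -6 = -8. Stack: [-8]
STORE_FAST m → m=-8. Stack: []
LOAD_FAST w → push -18. Stack: [-18]
RETURN_VALUE → return -18.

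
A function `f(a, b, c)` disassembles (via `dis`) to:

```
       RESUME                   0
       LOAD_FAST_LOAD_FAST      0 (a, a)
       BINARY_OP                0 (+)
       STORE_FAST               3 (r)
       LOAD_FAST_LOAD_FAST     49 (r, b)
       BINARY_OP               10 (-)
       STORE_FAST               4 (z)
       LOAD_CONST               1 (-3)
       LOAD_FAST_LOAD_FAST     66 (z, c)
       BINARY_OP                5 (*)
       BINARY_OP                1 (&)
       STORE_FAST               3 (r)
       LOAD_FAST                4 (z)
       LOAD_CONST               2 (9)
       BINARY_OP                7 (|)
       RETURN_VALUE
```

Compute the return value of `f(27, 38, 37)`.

LOAD_FAST_LOAD_FAST a,a → push 27,27. Stack: [27, 27]
BINARY_OP + → 27 + 27 = 54. Stack: [54]
STORE_FAST r → r=54. Stack: []
LOAD_FAST_LOAD_FAST r,b → push 54,38. Stack: [54, 38]
BINARY_OP - → 54 - 38 = 16. Stack: [16]
STORE_FAST z → z=16. Stack: []
LOAD_CONST → push -3. Stack: [-3]
LOAD_FAST_LOAD_FAST z,c → push 16,37. Stack: [-3, 16, 37]
BINARY_OP * → 16 * 37 = 592. Stack: [-3, 592]
BINARY_OP & → -3 & 592 = 592. Stack: [592]
STORE_FAST r → r=592. Stack: []
LOAD_FAST z → push 16. Stack: [16]
LOAD_CONST → push 9. Stack: [16, 9]
BINARY_OP | → 16 | 9 = 25. Stack: [25]
RETURN_VALUE → return 25.

25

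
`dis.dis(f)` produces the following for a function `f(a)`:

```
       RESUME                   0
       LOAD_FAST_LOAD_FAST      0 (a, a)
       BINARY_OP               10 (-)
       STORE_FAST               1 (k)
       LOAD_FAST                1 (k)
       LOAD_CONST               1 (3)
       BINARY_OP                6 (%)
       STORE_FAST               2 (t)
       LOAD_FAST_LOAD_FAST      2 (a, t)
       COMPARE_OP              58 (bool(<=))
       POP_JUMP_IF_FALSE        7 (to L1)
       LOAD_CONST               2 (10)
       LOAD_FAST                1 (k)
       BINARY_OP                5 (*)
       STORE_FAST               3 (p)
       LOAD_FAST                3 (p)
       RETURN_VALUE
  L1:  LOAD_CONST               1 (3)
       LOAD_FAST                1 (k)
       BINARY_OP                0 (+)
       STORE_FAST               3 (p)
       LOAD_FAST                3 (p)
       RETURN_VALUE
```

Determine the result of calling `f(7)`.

3

LOAD_FAST_LOAD_FAST a,a → push 7,7. Stack: [7, 7]
BINARY_OP - → 7 - 7 = 0. Stack: [0]
STORE_FAST k → k=0. Stack: []
LOAD_FAST k → push 0. Stack: [0]
LOAD_CONST → push 3. Stack: [0, 3]
BINARY_OP % → 0 % 3 = 0. Stack: [0]
STORE_FAST t → t=0. Stack: []
LOAD_FAST_LOAD_FAST a,t → push 7,0. Stack: [7, 0]
COMPARE_OP bool(<=) → 7 vs 0 = False. Stack: [False]
POP_JUMP_IF_FALSE → pop False; jump. Stack: []
LOAD_CONST → push 3. Stack: [3]
LOAD_FAST k → push 0. Stack: [3, 0]
BINARY_OP + → 3 + 0 = 3. Stack: [3]
STORE_FAST p → p=3. Stack: []
LOAD_FAST p → push 3. Stack: [3]
RETURN_VALUE → return 3.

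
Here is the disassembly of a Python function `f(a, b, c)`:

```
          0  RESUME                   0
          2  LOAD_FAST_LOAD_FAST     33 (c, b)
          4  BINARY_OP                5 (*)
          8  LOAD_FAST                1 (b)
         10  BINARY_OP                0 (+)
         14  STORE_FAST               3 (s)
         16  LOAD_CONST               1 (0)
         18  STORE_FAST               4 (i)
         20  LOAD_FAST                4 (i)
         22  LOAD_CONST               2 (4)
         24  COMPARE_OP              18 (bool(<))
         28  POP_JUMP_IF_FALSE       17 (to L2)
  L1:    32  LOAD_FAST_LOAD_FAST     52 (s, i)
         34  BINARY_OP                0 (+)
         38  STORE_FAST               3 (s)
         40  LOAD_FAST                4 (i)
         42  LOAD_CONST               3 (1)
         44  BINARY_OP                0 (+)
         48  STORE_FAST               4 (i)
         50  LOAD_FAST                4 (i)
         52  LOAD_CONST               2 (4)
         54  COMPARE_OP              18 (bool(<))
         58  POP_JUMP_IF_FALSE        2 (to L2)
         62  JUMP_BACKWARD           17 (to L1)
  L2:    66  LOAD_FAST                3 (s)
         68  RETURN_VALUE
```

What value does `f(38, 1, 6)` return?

13

LOAD_FAST_LOAD_FAST c,b → push 6,1. Stack: [6, 1]
BINARY_OP * → 6 * 1 = 6. Stack: [6]
LOAD_FAST b → push 1. Stack: [6, 1]
BINARY_OP + → 6 + 1 = 7. Stack: [7]
STORE_FAST s → s=7. Stack: []
LOAD_CONST → push 0. Stack: [0]
STORE_FAST i → i=0. Stack: []
LOAD_FAST i → push 0. Stack: [0]
LOAD_CONST → push 4. Stack: [0, 4]
COMPARE_OP bool(<) → 0 vs 4 = True. Stack: [True]
POP_JUMP_IF_FALSE → pop True; no jump. Stack: []
LOAD_FAST_LOAD_FAST s,i → push 7,0. Stack: [7, 0]
BINARY_OP + → 7 + 0 = 7. Stack: [7]
STORE_FAST s → s=7. Stack: []
LOAD_FAST i → push 0. Stack: [0]
LOAD_CONST → push 1. Stack: [0, 1]
BINARY_OP + → 0 + 1 = 1. Stack: [1]
STORE_FAST i → i=1. Stack: []
LOAD_FAST i → push 1. Stack: [1]
LOAD_CONST → push 4. Stack: [1, 4]
COMPARE_OP bool(<) → 1 vs 4 = True. Stack: [True]
POP_JUMP_IF_FALSE → pop True; no jump. Stack: []
LOAD_FAST_LOAD_FAST s,i → push 7,1. Stack: [7, 1]
BINARY_OP + → 7 + 1 = 8. Stack: [8]
STORE_FAST s → s=8. Stack: []
LOAD_FAST i → push 1. Stack: [1]
LOAD_CONST → push 1. Stack: [1, 1]
BINARY_OP + → 1 + 1 = 2. Stack: [2]
STORE_FAST i → i=2. Stack: []
LOAD_FAST i → push 2. Stack: [2]
LOAD_CONST → push 4. Stack: [2, 4]
COMPARE_OP bool(<) → 2 vs 4 = True. Stack: [True]
POP_JUMP_IF_FALSE → pop True; no jump. Stack: []
LOAD_FAST_LOAD_FAST s,i → push 8,2. Stack: [8, 2]
BINARY_OP + → 8 + 2 = 10. Stack: [10]
STORE_FAST s → s=10. Stack: []
LOAD_FAST i → push 2. Stack: [2]
LOAD_CONST → push 1. Stack: [2, 1]
BINARY_OP + → 2 + 1 = 3. Stack: [3]
STORE_FAST i → i=3. Stack: []
LOAD_FAST i → push 3. Stack: [3]
LOAD_CONST → push 4. Stack: [3, 4]
COMPARE_OP bool(<) → 3 vs 4 = True. Stack: [True]
POP_JUMP_IF_FALSE → pop True; no jump. Stack: []
LOAD_FAST_LOAD_FAST s,i → push 10,3. Stack: [10, 3]
BINARY_OP + → 10 + 3 = 13. Stack: [13]
STORE_FAST s → s=13. Stack: []
LOAD_FAST i → push 3. Stack: [3]
LOAD_CONST → push 1. Stack: [3, 1]
BINARY_OP + → 3 + 1 = 4. Stack: [4]
STORE_FAST i → i=4. Stack: []
LOAD_FAST i → push 4. Stack: [4]
LOAD_CONST → push 4. Stack: [4, 4]
COMPARE_OP bool(<) → 4 vs 4 = False. Stack: [False]
POP_JUMP_IF_FALSE → pop False; jump. Stack: []
LOAD_FAST s → push 13. Stack: [13]
RETURN_VALUE → return 13.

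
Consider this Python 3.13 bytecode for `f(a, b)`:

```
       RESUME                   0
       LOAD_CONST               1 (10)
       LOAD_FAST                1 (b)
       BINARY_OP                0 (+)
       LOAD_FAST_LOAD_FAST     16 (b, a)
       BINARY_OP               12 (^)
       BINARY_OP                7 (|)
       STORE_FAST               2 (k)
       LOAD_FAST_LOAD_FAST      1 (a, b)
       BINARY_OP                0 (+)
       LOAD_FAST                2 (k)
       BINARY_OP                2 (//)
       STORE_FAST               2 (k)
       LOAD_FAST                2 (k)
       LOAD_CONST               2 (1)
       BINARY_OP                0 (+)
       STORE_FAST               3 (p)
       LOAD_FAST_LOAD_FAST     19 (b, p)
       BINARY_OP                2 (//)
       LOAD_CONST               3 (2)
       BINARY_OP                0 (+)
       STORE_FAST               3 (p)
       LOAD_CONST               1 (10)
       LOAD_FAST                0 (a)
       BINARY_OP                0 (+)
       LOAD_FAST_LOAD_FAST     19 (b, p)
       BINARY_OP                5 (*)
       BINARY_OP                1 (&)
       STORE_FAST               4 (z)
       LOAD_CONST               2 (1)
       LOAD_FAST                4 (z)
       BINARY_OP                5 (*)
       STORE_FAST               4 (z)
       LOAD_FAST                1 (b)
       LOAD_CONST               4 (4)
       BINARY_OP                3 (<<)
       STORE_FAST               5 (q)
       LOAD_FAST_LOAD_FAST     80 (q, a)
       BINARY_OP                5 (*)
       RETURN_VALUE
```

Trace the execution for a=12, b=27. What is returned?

5184

LOAD_CONST → push 10. Stack: [10]
LOAD_FAST b → push 27. Stack: [10, 27]
BINARY_OP + → 10 + 27 = 37. Stack: [37]
LOAD_FAST_LOAD_FAST b,a → push 27,12. Stack: [37, 27, 12]
BINARY_OP ^ → 27 ^ 12 = 23. Stack: [37, 23]
BINARY_OP | → 37 | 23 = 55. Stack: [55]
STORE_FAST k → k=55. Stack: []
LOAD_FAST_LOAD_FAST a,b → push 12,27. Stack: [12, 27]
BINARY_OP + → 12 + 27 = 39. Stack: [39]
LOAD_FAST k → push 55. Stack: [39, 55]
BINARY_OP // → 39 // 55 = 0. Stack: [0]
STORE_FAST k → k=0. Stack: []
LOAD_FAST k → push 0. Stack: [0]
LOAD_CONST → push 1. Stack: [0, 1]
BINARY_OP + → 0 + 1 = 1. Stack: [1]
STORE_FAST p → p=1. Stack: []
LOAD_FAST_LOAD_FAST b,p → push 27,1. Stack: [27, 1]
BINARY_OP // → 27 // 1 = 27. Stack: [27]
LOAD_CONST → push 2. Stack: [27, 2]
BINARY_OP + → 27 + 2 = 29. Stack: [29]
STORE_FAST p → p=29. Stack: []
LOAD_CONST → push 10. Stack: [10]
LOAD_FAST a → push 12. Stack: [10, 12]
BINARY_OP + → 10 + 12 = 22. Stack: [22]
LOAD_FAST_LOAD_FAST b,p → push 27,29. Stack: [22, 27, 29]
BINARY_OP * → 27 * 29 = 783. Stack: [22, 783]
BINARY_OP & → 22 & 783 = 6. Stack: [6]
STORE_FAST z → z=6. Stack: []
LOAD_CONST → push 1. Stack: [1]
LOAD_FAST z → push 6. Stack: [1, 6]
BINARY_OP * → 1 * 6 = 6. Stack: [6]
STORE_FAST z → z=6. Stack: []
LOAD_FAST b → push 27. Stack: [27]
LOAD_CONST → push 4. Stack: [27, 4]
BINARY_OP << → 27 << 4 = 432. Stack: [432]
STORE_FAST q → q=432. Stack: []
LOAD_FAST_LOAD_FAST q,a → push 432,12. Stack: [432, 12]
BINARY_OP * → 432 * 12 = 5184. Stack: [5184]
RETURN_VALUE → return 5184.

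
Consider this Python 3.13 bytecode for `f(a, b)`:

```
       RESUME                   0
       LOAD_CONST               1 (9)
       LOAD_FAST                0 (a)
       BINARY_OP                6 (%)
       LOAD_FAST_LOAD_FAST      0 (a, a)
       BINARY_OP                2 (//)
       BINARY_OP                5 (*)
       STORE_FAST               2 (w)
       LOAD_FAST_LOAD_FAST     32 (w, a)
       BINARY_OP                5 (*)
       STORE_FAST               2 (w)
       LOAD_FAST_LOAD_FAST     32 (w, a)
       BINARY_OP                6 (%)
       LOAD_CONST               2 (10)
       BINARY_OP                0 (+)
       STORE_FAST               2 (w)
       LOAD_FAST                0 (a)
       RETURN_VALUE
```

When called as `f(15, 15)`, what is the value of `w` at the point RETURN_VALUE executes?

LOAD_CONST → push 9. Stack: [9]
LOAD_FAST a → push 15. Stack: [9, 15]
BINARY_OP % → 9 % 15 = 9. Stack: [9]
LOAD_FAST_LOAD_FAST a,a → push 15,15. Stack: [9, 15, 15]
BINARY_OP // → 15 // 15 = 1. Stack: [9, 1]
BINARY_OP * → 9 * 1 = 9. Stack: [9]
STORE_FAST w → w=9. Stack: []
LOAD_FAST_LOAD_FAST w,a → push 9,15. Stack: [9, 15]
BINARY_OP * → 9 * 15 = 135. Stack: [135]
STORE_FAST w → w=135. Stack: []
LOAD_FAST_LOAD_FAST w,a → push 135,15. Stack: [135, 15]
BINARY_OP % → 135 % 15 = 0. Stack: [0]
LOAD_CONST → push 10. Stack: [0, 10]
BINARY_OP + → 0 + 10 = 10. Stack: [10]
STORE_FAST w → w=10. Stack: []
LOAD_FAST a → push 15. Stack: [15]
RETURN_VALUE → return 15.

10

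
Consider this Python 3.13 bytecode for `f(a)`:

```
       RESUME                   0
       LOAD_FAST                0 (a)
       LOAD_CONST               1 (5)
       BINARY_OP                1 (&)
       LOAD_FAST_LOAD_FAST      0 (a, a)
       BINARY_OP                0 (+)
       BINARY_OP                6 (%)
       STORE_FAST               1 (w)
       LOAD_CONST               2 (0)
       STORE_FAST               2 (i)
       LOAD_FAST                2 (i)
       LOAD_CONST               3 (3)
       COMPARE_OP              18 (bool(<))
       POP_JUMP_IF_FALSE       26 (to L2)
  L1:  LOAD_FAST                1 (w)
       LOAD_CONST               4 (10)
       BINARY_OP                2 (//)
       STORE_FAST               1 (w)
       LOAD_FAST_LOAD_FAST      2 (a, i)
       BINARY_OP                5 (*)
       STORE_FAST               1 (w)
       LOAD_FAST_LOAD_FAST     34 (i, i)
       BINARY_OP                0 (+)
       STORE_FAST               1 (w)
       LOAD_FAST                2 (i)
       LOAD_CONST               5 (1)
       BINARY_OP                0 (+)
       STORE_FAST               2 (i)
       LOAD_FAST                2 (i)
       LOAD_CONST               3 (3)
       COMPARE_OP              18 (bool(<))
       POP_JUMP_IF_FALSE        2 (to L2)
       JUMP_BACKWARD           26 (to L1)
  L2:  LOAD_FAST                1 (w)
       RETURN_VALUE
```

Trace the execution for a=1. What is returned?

4

LOAD_FAST a → push 1
LOAD_CONST → push 5
BINARY_OP & → 1 & 5 = 1
LOAD_FAST_LOAD_FAST a,a → push 1,1
BINARY_OP + → 1 + 1 = 2
BINARY_OP % → 1 % 2 = 1
STORE_FAST w → w=1
LOAD_CONST → push 0
STORE_FAST i → i=0
LOAD_FAST i → push 0
LOAD_CONST → push 3
COMPARE_OP bool(<) → 0 vs 3 = True
POP_JUMP_IF_FALSE → pop True; no jump
LOAD_FAST w → push 1
LOAD_CONST → push 10
BINARY_OP // → 1 // 10 = 0
STORE_FAST w → w=0
LOAD_FAST_LOAD_FAST a,i → push 1,0
BINARY_OP * → 1 * 0 = 0
STORE_FAST w → w=0
LOAD_FAST_LOAD_FAST i,i → push 0,0
BINARY_OP + → 0 + 0 = 0
STORE_FAST w → w=0
LOAD_FAST i → push 0
LOAD_CONST → push 1
BINARY_OP + → 0 + 1 = 1
STORE_FAST i → i=1
LOAD_FAST i → push 1
LOAD_CONST → push 3
COMPARE_OP bool(<) → 1 vs 3 = True
POP_JUMP_IF_FALSE → pop True; no jump
LOAD_FAST w → push 0
LOAD_CONST → push 10
BINARY_OP // → 0 // 10 = 0
STORE_FAST w → w=0
LOAD_FAST_LOAD_FAST a,i → push 1,1
BINARY_OP * → 1 * 1 = 1
STORE_FAST w → w=1
LOAD_FAST_LOAD_FAST i,i → push 1,1
BINARY_OP + → 1 + 1 = 2
STORE_FAST w → w=2
LOAD_FAST i → push 1
LOAD_CONST → push 1
BINARY_OP + → 1 + 1 = 2
STORE_FAST i → i=2
LOAD_FAST i → push 2
LOAD_CONST → push 3
COMPARE_OP bool(<) → 2 vs 3 = True
POP_JUMP_IF_FALSE → pop True; no jump
LOAD_FAST w → push 2
LOAD_CONST → push 10
BINARY_OP // → 2 // 10 = 0
STORE_FAST w → w=0
LOAD_FAST_LOAD_FAST a,i → push 1,2
BINARY_OP * → 1 * 2 = 2
STORE_FAST w → w=2
LOAD_FAST_LOAD_FAST i,i → push 2,2
BINARY_OP + → 2 + 2 = 4
STORE_FAST w → w=4
LOAD_FAST i → push 2
LOAD_CONST → push 1
BINARY_OP + → 2 + 1 = 3
STORE_FAST i → i=3
LOAD_FAST i → push 3
LOAD_CONST → push 3
COMPARE_OP bool(<) → 3 vs 3 = False
POP_JUMP_IF_FALSE → pop False; jump
LOAD_FAST w → push 4
RETURN_VALUE → return 4.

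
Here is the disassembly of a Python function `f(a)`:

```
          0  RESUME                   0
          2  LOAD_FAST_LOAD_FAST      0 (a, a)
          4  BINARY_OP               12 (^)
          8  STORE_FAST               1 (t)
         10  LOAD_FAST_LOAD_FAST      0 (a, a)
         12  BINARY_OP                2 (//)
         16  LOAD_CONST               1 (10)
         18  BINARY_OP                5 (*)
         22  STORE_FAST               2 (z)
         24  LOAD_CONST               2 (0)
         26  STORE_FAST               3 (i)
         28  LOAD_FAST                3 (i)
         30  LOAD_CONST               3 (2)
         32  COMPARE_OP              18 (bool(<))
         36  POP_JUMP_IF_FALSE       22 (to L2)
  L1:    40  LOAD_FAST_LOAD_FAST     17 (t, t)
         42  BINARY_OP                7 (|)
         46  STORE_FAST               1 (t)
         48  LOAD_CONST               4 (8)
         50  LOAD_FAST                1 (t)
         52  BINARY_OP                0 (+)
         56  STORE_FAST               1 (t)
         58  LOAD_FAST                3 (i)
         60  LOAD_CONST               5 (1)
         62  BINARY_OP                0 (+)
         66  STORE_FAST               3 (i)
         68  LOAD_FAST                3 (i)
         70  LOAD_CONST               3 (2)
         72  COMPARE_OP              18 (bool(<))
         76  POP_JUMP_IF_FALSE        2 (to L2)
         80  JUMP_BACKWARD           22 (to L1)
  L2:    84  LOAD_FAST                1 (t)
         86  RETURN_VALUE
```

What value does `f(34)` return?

LOAD_FAST_LOAD_FAST a,a → push 34,34. Stack: [34, 34]
BINARY_OP ^ → 34 ^ 34 = 0. Stack: [0]
STORE_FAST t → t=0. Stack: []
LOAD_FAST_LOAD_FAST a,a → push 34,34. Stack: [34, 34]
BINARY_OP // → 34 // 34 = 1. Stack: [1]
LOAD_CONST → push 10. Stack: [1, 10]
BINARY_OP * → 1 * 10 = 10. Stack: [10]
STORE_FAST z → z=10. Stack: []
LOAD_CONST → push 0. Stack: [0]
STORE_FAST i → i=0. Stack: []
LOAD_FAST i → push 0. Stack: [0]
LOAD_CONST → push 2. Stack: [0, 2]
COMPARE_OP bool(<) → 0 vs 2 = True. Stack: [True]
POP_JUMP_IF_FALSE → pop True; no jump. Stack: []
LOAD_FAST_LOAD_FAST t,t → push 0,0. Stack: [0, 0]
BINARY_OP | → 0 | 0 = 0. Stack: [0]
STORE_FAST t → t=0. Stack: []
LOAD_CONST → push 8. Stack: [8]
LOAD_FAST t → push 0. Stack: [8, 0]
BINARY_OP + → 8 + 0 = 8. Stack: [8]
STORE_FAST t → t=8. Stack: []
LOAD_FAST i → push 0. Stack: [0]
LOAD_CONST → push 1. Stack: [0, 1]
BINARY_OP + → 0 + 1 = 1. Stack: [1]
STORE_FAST i → i=1. Stack: []
LOAD_FAST i → push 1. Stack: [1]
LOAD_CONST → push 2. Stack: [1, 2]
COMPARE_OP bool(<) → 1 vs 2 = True. Stack: [True]
POP_JUMP_IF_FALSE → pop True; no jump. Stack: []
LOAD_FAST_LOAD_FAST t,t → push 8,8. Stack: [8, 8]
BINARY_OP | → 8 | 8 = 8. Stack: [8]
STORE_FAST t → t=8. Stack: []
LOAD_CONST → push 8. Stack: [8]
LOAD_FAST t → push 8. Stack: [8, 8]
BINARY_OP + → 8 + 8 = 16. Stack: [16]
STORE_FAST t → t=16. Stack: []
LOAD_FAST i → push 1. Stack: [1]
LOAD_CONST → push 1. Stack: [1, 1]
BINARY_OP + → 1 + 1 = 2. Stack: [2]
STORE_FAST i → i=2. Stack: []
LOAD_FAST i → push 2. Stack: [2]
LOAD_CONST → push 2. Stack: [2, 2]
COMPARE_OP bool(<) → 2 vs 2 = False. Stack: [False]
POP_JUMP_IF_FALSE → pop False; jump. Stack: []
LOAD_FAST t → push 16. Stack: [16]
RETURN_VALUE → return 16.

16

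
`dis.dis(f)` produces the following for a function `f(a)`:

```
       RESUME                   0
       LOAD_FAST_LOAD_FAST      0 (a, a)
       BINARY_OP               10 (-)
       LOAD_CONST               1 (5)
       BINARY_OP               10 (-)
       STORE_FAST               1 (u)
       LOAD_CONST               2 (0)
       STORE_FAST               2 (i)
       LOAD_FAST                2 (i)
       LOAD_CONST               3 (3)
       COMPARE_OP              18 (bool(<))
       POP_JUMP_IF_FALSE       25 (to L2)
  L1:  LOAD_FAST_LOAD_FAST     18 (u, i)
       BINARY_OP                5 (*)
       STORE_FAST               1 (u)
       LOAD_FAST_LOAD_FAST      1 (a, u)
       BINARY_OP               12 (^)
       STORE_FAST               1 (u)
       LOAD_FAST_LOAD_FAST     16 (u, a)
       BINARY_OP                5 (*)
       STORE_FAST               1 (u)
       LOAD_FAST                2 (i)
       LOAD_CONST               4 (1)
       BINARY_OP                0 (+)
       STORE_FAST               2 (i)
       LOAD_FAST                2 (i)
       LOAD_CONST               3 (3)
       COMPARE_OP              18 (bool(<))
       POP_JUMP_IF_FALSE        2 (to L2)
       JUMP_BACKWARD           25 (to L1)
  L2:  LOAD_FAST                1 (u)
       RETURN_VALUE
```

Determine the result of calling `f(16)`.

LOAD_FAST_LOAD_FAST a,a → push 16,16
BINARY_OP - → 16 - 16 = 0
LOAD_CONST → push 5
BINARY_OP - → 0 - 5 = -5
STORE_FAST u → u=-5
LOAD_CONST → push 0
STORE_FAST i → i=0
LOAD_FAST i → push 0
LOAD_CONST → push 3
COMPARE_OP bool(<) → 0 vs 3 = True
POP_JUMP_IF_FALSE → pop True; no jump
LOAD_FAST_LOAD_FAST u,i → push -5,0
BINARY_OP * → -5 * 0 = 0
STORE_FAST u → u=0
LOAD_FAST_LOAD_FAST a,u → push 16,0
BINARY_OP ^ → 16 ^ 0 = 16
STORE_FAST u → u=16
LOAD_FAST_LOAD_FAST u,a → push 16,16
BINARY_OP * → 16 * 16 = 256
STORE_FAST u → u=256
LOAD_FAST i → push 0
LOAD_CONST → push 1
BINARY_OP + → 0 + 1 = 1
STORE_FAST i → i=1
LOAD_FAST i → push 1
LOAD_CONST → push 3
COMPARE_OP bool(<) → 1 vs 3 = True
POP_JUMP_IF_FALSE → pop True; no jump
LOAD_FAST_LOAD_FAST u,i → push 256,1
BINARY_OP * → 256 * 1 = 256
STORE_FAST u → u=256
LOAD_FAST_LOAD_FAST a,u → push 16,256
BINARY_OP ^ → 16 ^ 256 = 272
STORE_FAST u → u=272
LOAD_FAST_LOAD_FAST u,a → push 272,16
BINARY_OP * → 272 * 16 = 4352
STORE_FAST u → u=4352
LOAD_FAST i → push 1
LOAD_CONST → push 1
BINARY_OP + → 1 + 1 = 2
STORE_FAST i → i=2
LOAD_FAST i → push 2
LOAD_CONST → push 3
COMPARE_OP bool(<) → 2 vs 3 = True
POP_JUMP_IF_FALSE → pop True; no jump
LOAD_FAST_LOAD_FAST u,i → push 4352,2
BINARY_OP * → 4352 * 2 = 8704
STORE_FAST u → u=8704
LOAD_FAST_LOAD_FAST a,u → push 16,8704
BINARY_OP ^ → 16 ^ 8704 = 8720
STORE_FAST u → u=8720
LOAD_FAST_LOAD_FAST u,a → push 8720,16
BINARY_OP * → 8720 * 16 = 139520
STORE_FAST u → u=139520
LOAD_FAST i → push 2
LOAD_CONST → push 1
BINARY_OP + → 2 + 1 = 3
STORE_FAST i → i=3
LOAD_FAST i → push 3
LOAD_CONST → push 3
COMPARE_OP bool(<) → 3 vs 3 = False
POP_JUMP_IF_FALSE → pop False; jump
LOAD_FAST u → push 139520
RETURN_VALUE → return 139520.

139520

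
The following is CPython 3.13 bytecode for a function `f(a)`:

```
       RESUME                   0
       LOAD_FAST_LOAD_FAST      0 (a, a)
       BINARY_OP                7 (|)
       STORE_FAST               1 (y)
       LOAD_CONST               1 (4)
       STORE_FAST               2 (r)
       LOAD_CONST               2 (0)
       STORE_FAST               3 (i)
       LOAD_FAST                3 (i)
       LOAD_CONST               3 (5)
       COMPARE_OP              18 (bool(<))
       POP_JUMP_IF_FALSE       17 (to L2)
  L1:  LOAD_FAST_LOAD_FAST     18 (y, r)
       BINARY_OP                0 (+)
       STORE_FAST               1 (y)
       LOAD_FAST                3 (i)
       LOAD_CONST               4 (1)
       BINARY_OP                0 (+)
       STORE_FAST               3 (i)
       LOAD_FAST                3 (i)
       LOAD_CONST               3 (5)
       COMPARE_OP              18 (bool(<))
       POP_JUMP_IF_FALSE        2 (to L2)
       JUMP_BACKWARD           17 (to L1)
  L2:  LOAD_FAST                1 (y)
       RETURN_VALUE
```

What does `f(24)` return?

44

LOAD_FAST_LOAD_FAST a,a → push 24,24
BINARY_OP | → 24 | 24 = 24
STORE_FAST y → y=24
LOAD_CONST → push 4
STORE_FAST r → r=4
LOAD_CONST → push 0
STORE_FAST i → i=0
LOAD_FAST i → push 0
LOAD_CONST → push 5
COMPARE_OP bool(<) → 0 vs 5 = True
POP_JUMP_IF_FALSE → pop True; no jump
LOAD_FAST_LOAD_FAST y,r → push 24,4
BINARY_OP + → 24 + 4 = 28
STORE_FAST y → y=28
LOAD_FAST i → push 0
LOAD_CONST → push 1
BINARY_OP + → 0 + 1 = 1
STORE_FAST i → i=1
LOAD_FAST i → push 1
LOAD_CONST → push 5
COMPARE_OP bool(<) → 1 vs 5 = True
POP_JUMP_IF_FALSE → pop True; no jump
LOAD_FAST_LOAD_FAST y,r → push 28,4
BINARY_OP + → 28 + 4 = 32
STORE_FAST y → y=32
LOAD_FAST i → push 1
LOAD_CONST → push 1
BINARY_OP + → 1 + 1 = 2
STORE_FAST i → i=2
LOAD_FAST i → push 2
LOAD_CONST → push 5
COMPARE_OP bool(<) → 2 vs 5 = True
POP_JUMP_IF_FALSE → pop True; no jump
LOAD_FAST_LOAD_FAST y,r → push 32,4
BINARY_OP + → 32 + 4 = 36
STORE_FAST y → y=36
LOAD_FAST i → push 2
LOAD_CONST → push 1
BINARY_OP + → 2 + 1 = 3
STORE_FAST i → i=3
LOAD_FAST i → push 3
LOAD_CONST → push 5
COMPARE_OP bool(<) → 3 vs 5 = True
POP_JUMP_IF_FALSE → pop True; no jump
LOAD_FAST_LOAD_FAST y,r → push 36,4
BINARY_OP + → 36 + 4 = 40
STORE_FAST y → y=40
LOAD_FAST i → push 3
LOAD_CONST → push 1
BINARY_OP + → 3 + 1 = 4
STORE_FAST i → i=4
LOAD_FAST i → push 4
LOAD_CONST → push 5
COMPARE_OP bool(<) → 4 vs 5 = True
POP_JUMP_IF_FALSE → pop True; no jump
LOAD_FAST_LOAD_FAST y,r → push 40,4
BINARY_OP + → 40 + 4 = 44
STORE_FAST y → y=44
LOAD_FAST i → push 4
LOAD_CONST → push 1
BINARY_OP + → 4 + 1 = 5
STORE_FAST i → i=5
LOAD_FAST i → push 5
LOAD_CONST → push 5
COMPARE_OP bool(<) → 5 vs 5 = False
POP_JUMP_IF_FALSE → pop False; jump
LOAD_FAST y → push 44
RETURN_VALUE → return 44.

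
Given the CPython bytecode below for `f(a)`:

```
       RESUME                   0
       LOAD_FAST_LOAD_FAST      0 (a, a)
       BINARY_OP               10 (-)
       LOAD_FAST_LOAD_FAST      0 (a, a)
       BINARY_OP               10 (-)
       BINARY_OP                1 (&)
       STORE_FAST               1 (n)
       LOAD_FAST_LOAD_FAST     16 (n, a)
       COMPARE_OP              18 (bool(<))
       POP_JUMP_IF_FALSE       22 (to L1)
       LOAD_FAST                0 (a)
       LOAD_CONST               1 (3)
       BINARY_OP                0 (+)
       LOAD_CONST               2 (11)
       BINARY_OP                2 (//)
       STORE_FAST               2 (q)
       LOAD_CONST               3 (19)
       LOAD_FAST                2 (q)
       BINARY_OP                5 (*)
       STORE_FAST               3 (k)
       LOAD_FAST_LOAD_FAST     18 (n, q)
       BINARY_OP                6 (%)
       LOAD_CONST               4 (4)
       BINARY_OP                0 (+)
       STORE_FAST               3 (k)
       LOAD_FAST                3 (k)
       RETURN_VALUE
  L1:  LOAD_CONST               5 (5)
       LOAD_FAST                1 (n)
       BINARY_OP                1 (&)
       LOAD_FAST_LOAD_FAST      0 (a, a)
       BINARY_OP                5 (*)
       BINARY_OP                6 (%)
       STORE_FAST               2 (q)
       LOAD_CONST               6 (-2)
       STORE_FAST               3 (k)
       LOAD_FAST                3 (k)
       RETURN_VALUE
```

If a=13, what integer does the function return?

LOAD_FAST_LOAD_FAST a,a → push 13,13. Stack: [13, 13]
BINARY_OP - → 13 - 13 = 0. Stack: [0]
LOAD_FAST_LOAD_FAST a,a → push 13,13. Stack: [0, 13, 13]
BINARY_OP - → 13 - 13 = 0. Stack: [0, 0]
BINARY_OP & → 0 & 0 = 0. Stack: [0]
STORE_FAST n → n=0. Stack: []
LOAD_FAST_LOAD_FAST n,a → push 0,13. Stack: [0, 13]
COMPARE_OP bool(<) → 0 vs 13 = True. Stack: [True]
POP_JUMP_IF_FALSE → pop True; no jump. Stack: []
LOAD_FAST a → push 13. Stack: [13]
LOAD_CONST → push 3. Stack: [13, 3]
BINARY_OP + → 13 + 3 = 16. Stack: [16]
LOAD_CONST → push 11. Stack: [16, 11]
BINARY_OP // → 16 // 11 = 1. Stack: [1]
STORE_FAST q → q=1. Stack: []
LOAD_CONST → push 19. Stack: [19]
LOAD_FAST q → push 1. Stack: [19, 1]
BINARY_OP * → 19 * 1 = 19. Stack: [19]
STORE_FAST k → k=19. Stack: []
LOAD_FAST_LOAD_FAST n,q → push 0,1. Stack: [0, 1]
BINARY_OP % → 0 % 1 = 0. Stack: [0]
LOAD_CONST → push 4. Stack: [0, 4]
BINARY_OP + → 0 + 4 = 4. Stack: [4]
STORE_FAST k → k=4. Stack: []
LOAD_FAST k → push 4. Stack: [4]
RETURN_VALUE → return 4.

4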